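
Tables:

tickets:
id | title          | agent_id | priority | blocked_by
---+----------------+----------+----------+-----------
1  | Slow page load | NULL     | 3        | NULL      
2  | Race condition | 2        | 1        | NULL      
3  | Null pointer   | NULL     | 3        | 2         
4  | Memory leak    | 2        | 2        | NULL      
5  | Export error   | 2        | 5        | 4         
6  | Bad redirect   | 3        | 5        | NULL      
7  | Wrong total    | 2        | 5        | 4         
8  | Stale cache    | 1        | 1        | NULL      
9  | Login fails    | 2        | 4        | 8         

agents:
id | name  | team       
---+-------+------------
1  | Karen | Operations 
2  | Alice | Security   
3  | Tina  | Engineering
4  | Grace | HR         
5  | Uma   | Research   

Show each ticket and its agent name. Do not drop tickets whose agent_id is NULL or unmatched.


LEFT JOIN keeps every row from tickets (the left table); where agent_id has no match in agents, the agent columns become NULL. Walk through each ticket:
  - ticket 1 (Slow page load): agent_id=NULL, no match -> kept with NULL
  - ticket 2 (Race condition): agent_id=2 -> matches Alice
  - ticket 3 (Null pointer): agent_id=NULL, no match -> kept with NULL
  - ticket 4 (Memory leak): agent_id=2 -> matches Alice
  - ticket 5 (Export error): agent_id=2 -> matches Alice
  - ticket 6 (Bad redirect): agent_id=3 -> matches Tina
  - ticket 7 (Wrong total): agent_id=2 -> matches Alice
  - ticket 8 (Stale cache): agent_id=1 -> matches Karen
  - ticket 9 (Login fails): agent_id=2 -> matches Alice
All 9 rows appear; 2 have NULL agent.

SQL:
SELECT a.title, b.name AS agent
FROM tickets a
LEFT JOIN agents b ON a.agent_id = b.id

Result:
title          | agent
---------------+------
Slow page load | NULL 
Race condition | Alice
Null pointer   | NULL 
Memory leak    | Alice
Export error   | Alice
Bad redirect   | Tina 
Wrong total    | Alice
Stale cache    | Karen
Login fails    | Alice


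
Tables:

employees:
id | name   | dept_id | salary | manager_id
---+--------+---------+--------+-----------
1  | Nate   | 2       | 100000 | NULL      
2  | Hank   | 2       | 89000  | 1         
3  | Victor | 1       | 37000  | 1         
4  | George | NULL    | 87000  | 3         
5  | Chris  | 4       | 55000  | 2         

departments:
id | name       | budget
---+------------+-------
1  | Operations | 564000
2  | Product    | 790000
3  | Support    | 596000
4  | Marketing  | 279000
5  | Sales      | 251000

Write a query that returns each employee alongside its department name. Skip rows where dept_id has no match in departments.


INNER JOIN keeps only employees rows whose dept_id matches an id in departments. Walk through each employee:
  - employee 1 (Nate): dept_id=2 -> matches Product
  - employee 2 (Hank): dept_id=2 -> matches Product
  - employee 3 (Victor): dept_id=1 -> matches Operations
  - employee 4 (George): dept_id=NULL, no match -> dropped
  - employee 5 (Chris): dept_id=4 -> matches Marketing
So 1 of 5 rows is dropped.

SQL:
SELECT a.name, b.name AS department
FROM employees a
INNER JOIN departments b ON a.dept_id = b.id

Result:
name   | department
-------+-----------
Nate   | Product   
Hank   | Product   
Victor | Operations
Chris  | Marketing 


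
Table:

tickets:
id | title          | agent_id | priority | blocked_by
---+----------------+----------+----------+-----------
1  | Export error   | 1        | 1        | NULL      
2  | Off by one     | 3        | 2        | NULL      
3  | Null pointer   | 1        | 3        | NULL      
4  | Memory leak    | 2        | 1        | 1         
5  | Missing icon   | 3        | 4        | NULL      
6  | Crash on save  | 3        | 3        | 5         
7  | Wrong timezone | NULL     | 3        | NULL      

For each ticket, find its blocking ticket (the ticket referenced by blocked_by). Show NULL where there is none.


This is a self-join: tickets is joined to a second copy of itself, matching each row's blocked_by to another row's id. Use LEFT JOIN so rows with blocked_by=NULL are kept.
  - ticket 1 (Export error): blocked_by=NULL -> NULL
  - ticket 2 (Off by one): blocked_by=NULL -> NULL
  - ticket 3 (Null pointer): blocked_by=NULL -> NULL
  - ticket 4 (Memory leak): blocked_by=1 -> Export error
  - ticket 5 (Missing icon): blocked_by=NULL -> NULL
  - ticket 6 (Crash on save): blocked_by=5 -> Missing icon
  - ticket 7 (Wrong timezone): blocked_by=NULL -> NULL

SQL:
SELECT a.title AS item, b.title AS blocked_by
FROM tickets a
LEFT JOIN tickets b ON a.blocked_by = b.id

Result:
item           | blocked_by  
---------------+-------------
Export error   | NULL        
Off by one     | NULL        
Null pointer   | NULL        
Memory leak    | Export error
Missing icon   | NULL        
Crash on save  | Missing icon
Wrong timezone | NULL        


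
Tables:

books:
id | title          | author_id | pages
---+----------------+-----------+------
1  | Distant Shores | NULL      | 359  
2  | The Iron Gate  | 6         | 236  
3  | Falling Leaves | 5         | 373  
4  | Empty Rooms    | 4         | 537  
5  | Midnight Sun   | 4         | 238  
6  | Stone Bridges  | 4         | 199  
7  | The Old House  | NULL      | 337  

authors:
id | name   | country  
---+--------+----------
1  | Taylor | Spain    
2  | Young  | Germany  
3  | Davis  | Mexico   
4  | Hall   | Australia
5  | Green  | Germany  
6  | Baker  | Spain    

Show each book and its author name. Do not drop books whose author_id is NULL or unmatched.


LEFT JOIN keeps every row from books (the left table); where author_id has no match in authors, the author columns become NULL. Walk through each book:
  - book 1 (Distant Shores): author_id=NULL, no match -> kept with NULL
  - book 2 (The Iron Gate): author_id=6 -> matches Baker
  - book 3 (Falling Leaves): author_id=5 -> matches Green
  - book 4 (Empty Rooms): author_id=4 -> matches Hall
  - book 5 (Midnight Sun): author_id=4 -> matches Hall
  - book 6 (Stone Bridges): author_id=4 -> matches Hall
  - book 7 (The Old House): author_id=NULL, no match -> kept with NULL
All 7 rows appear; 2 have NULL author.

SQL:
SELECT a.title, b.name AS author
FROM books a
LEFT JOIN authors b ON a.author_id = b.id

Result:
title          | author
---------------+-------
Distant Shores | NULL  
The Iron Gate  | Baker 
Falling Leaves | Green 
Empty Rooms    | Hall  
Midnight Sun   | Hall  
Stone Bridges  | Hall  
The Old House  | NULL  


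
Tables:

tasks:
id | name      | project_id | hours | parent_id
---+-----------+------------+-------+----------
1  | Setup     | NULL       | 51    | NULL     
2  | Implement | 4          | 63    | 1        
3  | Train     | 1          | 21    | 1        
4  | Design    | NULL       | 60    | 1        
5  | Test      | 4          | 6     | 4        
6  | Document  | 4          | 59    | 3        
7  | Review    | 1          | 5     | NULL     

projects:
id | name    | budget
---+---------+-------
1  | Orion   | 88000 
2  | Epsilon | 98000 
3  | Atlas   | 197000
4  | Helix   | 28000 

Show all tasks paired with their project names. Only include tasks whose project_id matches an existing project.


INNER JOIN keeps only tasks rows whose project_id matches an id in projects. Walk through each task:
  - task 1 (Setup): project_id=NULL, no match -> dropped
  - task 2 (Implement): project_id=4 -> matches Helix
  - task 3 (Train): project_id=1 -> matches Orion
  - task 4 (Design): project_id=NULL, no match -> dropped
  - task 5 (Test): project_id=4 -> matches Helix
  - task 6 (Document): project_id=4 -> matches Helix
  - task 7 (Review): project_id=1 -> matches Orion
So 2 of 7 rows are dropped.

SQL:
SELECT a.name, b.name AS project
FROM tasks a
INNER JOIN projects b ON a.project_id = b.id

Result:
name      | project
----------+--------
Implement | Helix  
Train     | Orion  
Test      | Helix  
Document  | Helix  
Review    | Orion  


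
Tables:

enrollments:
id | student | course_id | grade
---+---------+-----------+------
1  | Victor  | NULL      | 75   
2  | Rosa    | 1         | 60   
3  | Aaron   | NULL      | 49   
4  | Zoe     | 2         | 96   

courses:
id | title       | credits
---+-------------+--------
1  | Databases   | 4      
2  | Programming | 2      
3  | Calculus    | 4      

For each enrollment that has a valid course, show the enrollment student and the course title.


INNER JOIN keeps only enrollments rows whose course_id matches an id in courses. Walk through each enrollment:
  - enrollment 1 (Victor): course_id=NULL, no match -> dropped
  - enrollment 2 (Rosa): course_id=1 -> matches Databases
  - enrollment 3 (Aaron): course_id=NULL, no match -> dropped
  - enrollment 4 (Zoe): course_id=2 -> matches Programming
So 2 of 4 rows are dropped.

SQL:
SELECT a.student, b.title AS course
FROM enrollments a
INNER JOIN courses b ON a.course_id = b.id

Result:
student | course     
--------+------------
Rosa    | Databases  
Zoe     | Programming


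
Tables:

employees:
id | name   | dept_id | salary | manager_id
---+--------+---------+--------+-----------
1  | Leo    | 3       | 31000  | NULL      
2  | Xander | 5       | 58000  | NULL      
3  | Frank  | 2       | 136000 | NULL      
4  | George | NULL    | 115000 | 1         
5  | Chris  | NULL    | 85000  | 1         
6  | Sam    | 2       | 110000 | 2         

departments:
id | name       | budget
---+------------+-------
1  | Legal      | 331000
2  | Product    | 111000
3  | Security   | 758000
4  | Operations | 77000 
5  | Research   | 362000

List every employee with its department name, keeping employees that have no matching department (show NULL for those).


LEFT JOIN keeps every row from employees (the left table); where dept_id has no match in departments, the department columns become NULL. Walk through each employee:
  - employee 1 (Leo): dept_id=3 -> matches Security
  - employee 2 (Xander): dept_id=5 -> matches Research
  - employee 3 (Frank): dept_id=2 -> matches Product
  - employee 4 (George): dept_id=NULL, no match -> kept with NULL
  - employee 5 (Chris): dept_id=NULL, no match -> kept with NULL
  - employee 6 (Sam): dept_id=2 -> matches Product
All 6 rows appear; 2 have NULL department.

SQL:
SELECT a.name, b.name AS department
FROM employees a
LEFT JOIN departments b ON a.dept_id = b.id

Result:
name   | department
-------+-----------
Leo    | Security  
Xander | Research  
Frank  | Product   
George | NULL      
Chris  | NULL      
Sam    | Product   


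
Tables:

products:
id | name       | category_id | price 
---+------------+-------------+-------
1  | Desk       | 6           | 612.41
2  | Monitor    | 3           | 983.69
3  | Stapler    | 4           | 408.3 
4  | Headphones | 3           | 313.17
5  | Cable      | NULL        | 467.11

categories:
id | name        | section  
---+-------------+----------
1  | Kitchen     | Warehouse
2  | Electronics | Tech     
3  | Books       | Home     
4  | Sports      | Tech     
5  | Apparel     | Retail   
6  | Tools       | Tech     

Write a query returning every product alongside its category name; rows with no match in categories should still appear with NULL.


LEFT JOIN keeps every row from products (the left table); where category_id has no match in categories, the category columns become NULL. Walk through each product:
  - product 1 (Desk): category_id=6 -> matches Tools
  - product 2 (Monitor): category_id=3 -> matches Books
  - product 3 (Stapler): category_id=4 -> matches Sports
  - product 4 (Headphones): category_id=3 -> matches Books
  - product 5 (Cable): category_id=NULL, no match -> kept with NULL
All 5 rows appear; 1 has NULL category.

SQL:
SELECT a.name, b.name AS category
FROM products a
LEFT JOIN categories b ON a.category_id = b.id

Result:
name       | category
-----------+---------
Desk       | Tools   
Monitor    | Books   
Stapler    | Sports  
Headphones | Books   
Cable      | NULL    


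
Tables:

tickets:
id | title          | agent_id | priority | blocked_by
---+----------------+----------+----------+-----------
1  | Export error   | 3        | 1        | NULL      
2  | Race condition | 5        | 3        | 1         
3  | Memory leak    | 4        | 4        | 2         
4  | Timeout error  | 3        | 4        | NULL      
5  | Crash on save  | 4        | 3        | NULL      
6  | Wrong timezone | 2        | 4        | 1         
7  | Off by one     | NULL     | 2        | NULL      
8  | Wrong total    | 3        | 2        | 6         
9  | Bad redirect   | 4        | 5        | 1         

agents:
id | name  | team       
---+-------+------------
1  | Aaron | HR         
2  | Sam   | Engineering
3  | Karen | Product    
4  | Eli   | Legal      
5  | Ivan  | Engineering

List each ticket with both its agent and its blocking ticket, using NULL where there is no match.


Two LEFT JOINs from the same base table tickets: one to agents via agent_id, one to tickets itself via blocked_by. Both are LEFT so every ticket is preserved.
Match against agents:
  - ticket 1 (Export error): agent_id=3 -> matches Karen
  - ticket 2 (Race condition): agent_id=5 -> matches Ivan
  - ticket 3 (Memory leak): agent_id=4 -> matches Eli
  - ticket 4 (Timeout error): agent_id=3 -> matches Karen
  - ticket 5 (Crash on save): agent_id=4 -> matches Eli
  - ticket 6 (Wrong timezone): agent_id=2 -> matches Sam
  - ticket 7 (Off by one): agent_id=NULL, no match -> kept with NULL
  - ticket 8 (Wrong total): agent_id=3 -> matches Karen
  - ticket 9 (Bad redirect): agent_id=4 -> matches Eli
Match against tickets (self):
  - ticket 1 (Export error): blocked_by=NULL -> NULL
  - ticket 2 (Race condition): blocked_by=1 -> Export error
  - ticket 3 (Memory leak): blocked_by=2 -> Race condition
  - ticket 4 (Timeout error): blocked_by=NULL -> NULL
  - ticket 5 (Crash on save): blocked_by=NULL -> NULL
  - ticket 6 (Wrong timezone): blocked_by=1 -> Export error
  - ticket 7 (Off by one): blocked_by=NULL -> NULL
  - ticket 8 (Wrong total): blocked_by=6 -> Wrong timezone
  - ticket 9 (Bad redirect): blocked_by=1 -> Export error

SQL:
SELECT a.title, b.name AS agent, c.title AS blocked_by
FROM tickets a
LEFT JOIN agents b ON a.agent_id = b.id
LEFT JOIN tickets c ON a.blocked_by = c.id

Result:
title          | agent | blocked_by    
---------------+-------+---------------
Export error   | Karen | NULL          
Race condition | Ivan  | Export error  
Memory leak    | Eli   | Race condition
Timeout error  | Karen | NULL          
Crash on save  | Eli   | NULL          
Wrong timezone | Sam   | Export error  
Off by one     | NULL  | NULL          
Wrong total    | Karen | Wrong timezone
Bad redirect   | Eli   | Export error  


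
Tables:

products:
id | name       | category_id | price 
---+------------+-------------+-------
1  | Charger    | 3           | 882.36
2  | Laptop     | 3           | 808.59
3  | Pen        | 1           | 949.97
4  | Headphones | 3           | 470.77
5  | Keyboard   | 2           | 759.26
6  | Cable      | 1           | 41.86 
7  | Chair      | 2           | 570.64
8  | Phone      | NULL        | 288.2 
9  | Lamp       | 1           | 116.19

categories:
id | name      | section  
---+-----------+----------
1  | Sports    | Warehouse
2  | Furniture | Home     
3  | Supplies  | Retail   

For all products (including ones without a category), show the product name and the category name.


LEFT JOIN keeps every row from products (the left table); where category_id has no match in categories, the category columns become NULL. Walk through each product:
  - product 1 (Charger): category_id=3 -> matches Supplies
  - product 2 (Laptop): category_id=3 -> matches Supplies
  - product 3 (Pen): category_id=1 -> matches Sports
  - product 4 (Headphones): category_id=3 -> matches Supplies
  - product 5 (Keyboard): category_id=2 -> matches Furniture
  - product 6 (Cable): category_id=1 -> matches Sports
  - product 7 (Chair): category_id=2 -> matches Furniture
  - product 8 (Phone): category_id=NULL, no match -> kept with NULL
  - product 9 (Lamp): category_id=1 -> matches Sports
All 9 rows appear; 1 has NULL category.

SQL:
SELECT a.name, b.name AS category
FROM products a
LEFT JOIN categories b ON a.category_id = b.id

Result:
name       | category 
-----------+----------
Charger    | Supplies 
Laptop     | Supplies 
Pen        | Sports   
Headphones | Supplies 
Keyboard   | Furniture
Cable      | Sports   
Chair      | Furniture
Phone      | NULL     
Lamp       | Sports   


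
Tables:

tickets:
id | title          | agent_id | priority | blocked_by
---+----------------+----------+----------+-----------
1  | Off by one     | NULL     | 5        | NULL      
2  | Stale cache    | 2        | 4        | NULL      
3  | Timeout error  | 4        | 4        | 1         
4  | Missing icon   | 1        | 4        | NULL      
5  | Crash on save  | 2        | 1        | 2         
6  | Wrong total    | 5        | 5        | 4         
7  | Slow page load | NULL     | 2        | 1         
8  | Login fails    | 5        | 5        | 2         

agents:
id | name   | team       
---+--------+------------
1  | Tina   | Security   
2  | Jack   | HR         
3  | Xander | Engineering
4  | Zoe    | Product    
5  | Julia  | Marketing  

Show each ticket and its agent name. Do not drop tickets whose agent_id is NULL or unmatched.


LEFT JOIN keeps every row from tickets (the left table); where agent_id has no match in agents, the agent columns become NULL. Walk through each ticket:
  - ticket 1 (Off by one): agent_id=NULL, no match -> kept with NULL
  - ticket 2 (Stale cache): agent_id=2 -> matches Jack
  - ticket 3 (Timeout error): agent_id=4 -> matches Zoe
  - ticket 4 (Missing icon): agent_id=1 -> matches Tina
  - ticket 5 (Crash on save): agent_id=2 -> matches Jack
  - ticket 6 (Wrong total): agent_id=5 -> matches Julia
  - ticket 7 (Slow page load): agent_id=NULL, no match -> kept with NULL
  - ticket 8 (Login fails): agent_id=5 -> matches Julia
All 8 rows appear; 2 have NULL agent.

SQL:
SELECT a.title, b.name AS agent
FROM tickets a
LEFT JOIN agents b ON a.agent_id = b.id

Result:
title          | agent
---------------+------
Off by one     | NULL 
Stale cache    | Jack 
Timeout error  | Zoe  
Missing icon   | Tina 
Crash on save  | Jack 
Wrong total    | Julia
Slow page load | NULL 
Login fails    | Julia


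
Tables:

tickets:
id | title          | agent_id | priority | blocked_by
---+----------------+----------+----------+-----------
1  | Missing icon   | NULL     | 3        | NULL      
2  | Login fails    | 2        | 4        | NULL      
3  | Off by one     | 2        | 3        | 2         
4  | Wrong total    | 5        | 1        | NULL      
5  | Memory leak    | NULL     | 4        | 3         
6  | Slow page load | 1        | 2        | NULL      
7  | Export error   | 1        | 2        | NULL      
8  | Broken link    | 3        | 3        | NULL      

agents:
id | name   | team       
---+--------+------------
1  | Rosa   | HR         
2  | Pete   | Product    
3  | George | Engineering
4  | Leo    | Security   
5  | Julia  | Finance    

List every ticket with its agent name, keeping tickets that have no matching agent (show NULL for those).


LEFT JOIN keeps every row from tickets (the left table); where agent_id has no match in agents, the agent columns become NULL. Walk through each ticket:
  - ticket 1 (Missing icon): agent_id=NULL, no match -> kept with NULL
  - ticket 2 (Login fails): agent_id=2 -> matches Pete
  - ticket 3 (Off by one): agent_id=2 -> matches Pete
  - ticket 4 (Wrong total): agent_id=5 -> matches Julia
  - ticket 5 (Memory leak): agent_id=NULL, no match -> kept with NULL
  - ticket 6 (Slow page load): agent_id=1 -> matches Rosa
  - ticket 7 (Export error): agent_id=1 -> matches Rosa
  - ticket 8 (Broken link): agent_id=3 -> matches George
All 8 rows appear; 2 have NULL agent.

SQL:
SELECT a.title, b.name AS agent
FROM tickets a
LEFT JOIN agents b ON a.agent_id = b.id

Result:
title          | agent 
---------------+-------
Missing icon   | NULL  
Login fails    | Pete  
Off by one     | Pete  
Wrong total    | Julia 
Memory leak    | NULL  
Slow page load | Rosa  
Export error   | Rosa  
Broken link    | George


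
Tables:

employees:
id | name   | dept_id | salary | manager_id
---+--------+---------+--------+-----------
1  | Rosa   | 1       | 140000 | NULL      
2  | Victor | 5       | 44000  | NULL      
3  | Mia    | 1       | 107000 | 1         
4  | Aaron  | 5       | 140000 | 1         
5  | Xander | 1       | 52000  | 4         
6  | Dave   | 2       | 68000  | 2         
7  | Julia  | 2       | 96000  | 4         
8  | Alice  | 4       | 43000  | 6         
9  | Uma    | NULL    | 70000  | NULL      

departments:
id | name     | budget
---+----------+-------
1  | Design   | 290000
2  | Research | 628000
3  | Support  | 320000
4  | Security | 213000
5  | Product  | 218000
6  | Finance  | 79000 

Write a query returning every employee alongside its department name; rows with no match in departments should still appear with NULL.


LEFT JOIN keeps every row from employees (the left table); where dept_id has no match in departments, the department columns become NULL. Walk through each employee:
  - employee 1 (Rosa): dept_id=1 -> matches Design
  - employee 2 (Victor): dept_id=5 -> matches Product
  - employee 3 (Mia): dept_id=1 -> matches Design
  - employee 4 (Aaron): dept_id=5 -> matches Product
  - employee 5 (Xander): dept_id=1 -> matches Design
  - employee 6 (Dave): dept_id=2 -> matches Research
  - employee 7 (Julia): dept_id=2 -> matches Research
  - employee 8 (Alice): dept_id=4 -> matches Security
  - employee 9 (Uma): dept_id=NULL, no match -> kept with NULL
All 9 rows appear; 1 has NULL department.

SQL:
SELECT a.name, b.name AS department
FROM employees a
LEFT JOIN departments b ON a.dept_id = b.id

Result:
name   | department
-------+-----------
Rosa   | Design    
Victor | Product   
Mia    | Design    
Aaron  | Product   
Xander | Design    
Dave   | Research  
Julia  | Research  
Alice  | Security  
Uma    | NULL      


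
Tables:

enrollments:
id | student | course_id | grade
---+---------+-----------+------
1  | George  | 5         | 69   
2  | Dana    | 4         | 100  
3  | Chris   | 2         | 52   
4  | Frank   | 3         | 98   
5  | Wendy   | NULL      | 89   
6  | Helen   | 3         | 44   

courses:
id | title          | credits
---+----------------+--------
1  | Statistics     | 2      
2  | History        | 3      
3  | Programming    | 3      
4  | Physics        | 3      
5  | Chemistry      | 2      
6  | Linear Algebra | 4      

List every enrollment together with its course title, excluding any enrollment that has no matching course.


INNER JOIN keeps only enrollments rows whose course_id matches an id in courses. Walk through each enrollment:
  - enrollment 1 (George): course_id=5 -> matches Chemistry
  - enrollment 2 (Dana): course_id=4 -> matches Physics
  - enrollment 3 (Chris): course_id=2 -> matches History
  - enrollment 4 (Frank): course_id=3 -> matches Programming
  - enrollment 5 (Wendy): course_id=NULL, no match -> dropped
  - enrollment 6 (Helen): course_id=3 -> matches Programming
So 1 of 6 rows is dropped.

SQL:
SELECT a.student, b.title AS course
FROM enrollments a
INNER JOIN courses b ON a.course_id = b.id

Result:
student | course     
--------+------------
George  | Chemistry  
Dana    | Physics    
Chris   | History    
Frank   | Programming
Helen   | Programming


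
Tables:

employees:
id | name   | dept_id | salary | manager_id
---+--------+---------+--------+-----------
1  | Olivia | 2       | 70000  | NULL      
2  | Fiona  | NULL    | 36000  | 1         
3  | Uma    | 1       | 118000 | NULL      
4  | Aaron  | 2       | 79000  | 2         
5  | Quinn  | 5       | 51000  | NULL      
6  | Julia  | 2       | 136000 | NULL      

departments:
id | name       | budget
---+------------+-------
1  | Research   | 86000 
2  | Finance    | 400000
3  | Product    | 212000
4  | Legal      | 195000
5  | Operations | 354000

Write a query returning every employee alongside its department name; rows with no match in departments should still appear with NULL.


LEFT JOIN keeps every row from employees (the left table); where dept_id has no match in departments, the department columns become NULL. Walk through each employee:
  - employee 1 (Olivia): dept_id=2 -> matches Finance
  - employee 2 (Fiona): dept_id=NULL, no match -> kept with NULL
  - employee 3 (Uma): dept_id=1 -> matches Research
  - employee 4 (Aaron): dept_id=2 -> matches Finance
  - employee 5 (Quinn): dept_id=5 -> matches Operations
  - employee 6 (Julia): dept_id=2 -> matches Finance
All 6 rows appear; 1 has NULL department.

SQL:
SELECT a.name, b.name AS department
FROM employees a
LEFT JOIN departments b ON a.dept_id = b.id

Result:
name   | department
-------+-----------
Olivia | Finance   
Fiona  | NULL      
Uma    | Research  
Aaron  | Finance   
Quinn  | Operations
Julia  | Finance   


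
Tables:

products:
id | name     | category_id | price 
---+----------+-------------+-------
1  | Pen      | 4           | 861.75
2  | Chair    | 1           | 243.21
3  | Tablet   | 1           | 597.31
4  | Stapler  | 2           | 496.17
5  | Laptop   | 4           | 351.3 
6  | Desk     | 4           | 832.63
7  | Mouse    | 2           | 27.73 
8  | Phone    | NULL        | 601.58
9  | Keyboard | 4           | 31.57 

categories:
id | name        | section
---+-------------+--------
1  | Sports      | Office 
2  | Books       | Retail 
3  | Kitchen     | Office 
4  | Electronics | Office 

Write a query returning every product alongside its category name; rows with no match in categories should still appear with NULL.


LEFT JOIN keeps every row from products (the left table); where category_id has no match in categories, the category columns become NULL. Walk through each product:
  - product 1 (Pen): category_id=4 -> matches Electronics
  - product 2 (Chair): category_id=1 -> matches Sports
  - product 3 (Tablet): category_id=1 -> matches Sports
  - product 4 (Stapler): category_id=2 -> matches Books
  - product 5 (Laptop): category_id=4 -> matches Electronics
  - product 6 (Desk): category_id=4 -> matches Electronics
  - product 7 (Mouse): category_id=2 -> matches Books
  - product 8 (Phone): category_id=NULL, no match -> kept with NULL
  - product 9 (Keyboard): category_id=4 -> matches Electronics
All 9 rows appear; 1 has NULL category.

SQL:
SELECT a.name, b.name AS category
FROM products a
LEFT JOIN categories b ON a.category_id = b.id

Result:
name     | category   
---------+------------
Pen      | Electronics
Chair    | Sports     
Tablet   | Sports     
Stapler  | Books      
Laptop   | Electronics
Desk     | Electronics
Mouse    | Books      
Phone    | NULL       
Keyboard | Electronics


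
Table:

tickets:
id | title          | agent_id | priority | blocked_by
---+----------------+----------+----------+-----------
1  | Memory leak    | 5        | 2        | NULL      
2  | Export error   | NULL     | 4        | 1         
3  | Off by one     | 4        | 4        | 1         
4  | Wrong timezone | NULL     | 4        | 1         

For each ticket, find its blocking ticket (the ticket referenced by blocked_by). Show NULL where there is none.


This is a self-join: tickets is joined to a second copy of itself, matching each row's blocked_by to another row's id. Use LEFT JOIN so rows with blocked_by=NULL are kept.
  - ticket 1 (Memory leak): blocked_by=NULL -> NULL
  - ticket 2 (Export error): blocked_by=1 -> Memory leak
  - ticket 3 (Off by one): blocked_by=1 -> Memory leak
  - ticket 4 (Wrong timezone): blocked_by=1 -> Memory leak

SQL:
SELECT a.title AS item, b.title AS blocked_by
FROM tickets a
LEFT JOIN tickets b ON a.blocked_by = b.id

Result:
item           | blocked_by 
---------------+------------
Memory leak    | NULL       
Export error   | Memory leak
Off by one     | Memory leak
Wrong timezone | Memory leak


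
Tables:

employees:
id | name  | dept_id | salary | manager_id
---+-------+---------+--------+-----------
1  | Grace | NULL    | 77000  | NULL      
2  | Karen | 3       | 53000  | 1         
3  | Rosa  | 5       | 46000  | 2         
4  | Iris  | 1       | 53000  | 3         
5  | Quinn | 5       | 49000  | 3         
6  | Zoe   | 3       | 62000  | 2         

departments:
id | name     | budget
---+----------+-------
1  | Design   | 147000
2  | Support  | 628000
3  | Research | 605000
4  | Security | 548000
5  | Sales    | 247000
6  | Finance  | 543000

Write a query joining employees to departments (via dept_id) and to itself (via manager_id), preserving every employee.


Two LEFT JOINs from the same base table employees: one to departments via dept_id, one to employees itself via manager_id. Both are LEFT so every employee is preserved.
Match against departments:
  - employee 1 (Grace): dept_id=NULL, no match -> kept with NULL
  - employee 2 (Karen): dept_id=3 -> matches Research
  - employee 3 (Rosa): dept_id=5 -> matches Sales
  - employee 4 (Iris): dept_id=1 -> matches Design
  - employee 5 (Quinn): dept_id=5 -> matches Sales
  - employee 6 (Zoe): dept_id=3 -> matches Research
Match against employees (self):
  - employee 1 (Grace): manager_id=NULL -> NULL
  - employee 2 (Karen): manager_id=1 -> Grace
  - employee 3 (Rosa): manager_id=2 -> Karen
  - employee 4 (Iris): manager_id=3 -> Rosa
  - employee 5 (Quinn): manager_id=3 -> Rosa
  - employee 6 (Zoe): manager_id=2 -> Karen

SQL:
SELECT a.name, b.name AS department, c.name AS manager
FROM employees a
LEFT JOIN departments b ON a.dept_id = b.id
LEFT JOIN employees c ON a.manager_id = c.id

Result:
name  | department | manager
------+------------+--------
Grace | NULL       | NULL   
Karen | Research   | Grace  
Rosa  | Sales      | Karen  
Iris  | Design     | Rosa   
Quinn | Sales      | Rosa   
Zoe   | Research   | Karen  


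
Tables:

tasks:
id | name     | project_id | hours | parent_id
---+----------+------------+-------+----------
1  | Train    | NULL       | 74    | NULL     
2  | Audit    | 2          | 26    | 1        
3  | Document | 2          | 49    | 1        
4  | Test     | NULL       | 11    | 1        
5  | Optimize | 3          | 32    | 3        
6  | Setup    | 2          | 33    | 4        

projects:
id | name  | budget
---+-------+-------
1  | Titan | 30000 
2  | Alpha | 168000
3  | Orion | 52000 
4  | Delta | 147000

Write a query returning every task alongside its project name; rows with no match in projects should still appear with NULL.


LEFT JOIN keeps every row from tasks (the left table); where project_id has no match in projects, the project columns become NULL. Walk through each task:
  - task 1 (Train): project_id=NULL, no match -> kept with NULL
  - task 2 (Audit): project_id=2 -> matches Alpha
  - task 3 (Document): project_id=2 -> matches Alpha
  - task 4 (Test): project_id=NULL, no match -> kept with NULL
  - task 5 (Optimize): project_id=3 -> matches Orion
  - task 6 (Setup): project_id=2 -> matches Alpha
All 6 rows appear; 2 have NULL project.

SQL:
SELECT a.name, b.name AS project
FROM tasks a
LEFT JOIN projects b ON a.project_id = b.id

Result:
name     | project
---------+--------
Train    | NULL   
Audit    | Alpha  
Document | Alpha  
Test     | NULL   
Optimize | Orion  
Setup    | Alpha  


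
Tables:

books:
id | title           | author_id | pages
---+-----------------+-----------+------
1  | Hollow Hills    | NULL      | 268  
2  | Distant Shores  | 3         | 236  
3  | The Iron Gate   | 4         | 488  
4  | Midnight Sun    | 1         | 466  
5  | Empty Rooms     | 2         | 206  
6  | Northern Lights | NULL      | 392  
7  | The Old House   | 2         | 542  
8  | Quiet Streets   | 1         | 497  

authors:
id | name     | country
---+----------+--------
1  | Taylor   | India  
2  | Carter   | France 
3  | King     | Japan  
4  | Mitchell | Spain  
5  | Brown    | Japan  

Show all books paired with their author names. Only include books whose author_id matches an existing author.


INNER JOIN keeps only books rows whose author_id matches an id in authors. Walk through each book:
  - book 1 (Hollow Hills): author_id=NULL, no match -> dropped
  - book 2 (Distant Shores): author_id=3 -> matches King
  - book 3 (The Iron Gate): author_id=4 -> matches Mitchell
  - book 4 (Midnight Sun): author_id=1 -> matches Taylor
  - book 5 (Empty Rooms): author_id=2 -> matches Carter
  - book 6 (Northern Lights): author_id=NULL, no match -> dropped
  - book 7 (The Old House): author_id=2 -> matches Carter
  - book 8 (Quiet Streets): author_id=1 -> matches Taylor
So 2 of 8 rows are dropped.

SQL:
SELECT a.title, b.name AS author
FROM books a
INNER JOIN authors b ON a.author_id = b.id

Result:
title          | author  
---------------+---------
Distant Shores | King    
The Iron Gate  | Mitchell
Midnight Sun   | Taylor  
Empty Rooms    | Carter  
The Old House  | Carter  
Quiet Streets  | Taylor  


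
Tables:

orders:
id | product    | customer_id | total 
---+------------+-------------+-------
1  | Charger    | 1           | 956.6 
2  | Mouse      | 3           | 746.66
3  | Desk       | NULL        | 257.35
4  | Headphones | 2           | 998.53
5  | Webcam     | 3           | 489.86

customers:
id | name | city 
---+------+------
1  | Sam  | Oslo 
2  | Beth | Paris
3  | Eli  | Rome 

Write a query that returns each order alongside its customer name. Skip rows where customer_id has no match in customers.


INNER JOIN keeps only orders rows whose customer_id matches an id in customers. Walk through each order:
  - order 1 (Charger): customer_id=1 -> matches Sam
  - order 2 (Mouse): customer_id=3 -> matches Eli
  - order 3 (Desk): customer_id=NULL, no match -> dropped
  - order 4 (Headphones): customer_id=2 -> matches Beth
  - order 5 (Webcam): customer_id=3 -> matches Eli
So 1 of 5 rows is dropped.

SQL:
SELECT a.product, b.name AS customer
FROM orders a
INNER JOIN customers b ON a.customer_id = b.id

Result:
product    | customer
-----------+---------
Charger    | Sam     
Mouse      | Eli     
Headphones | Beth    
Webcam     | Eli     


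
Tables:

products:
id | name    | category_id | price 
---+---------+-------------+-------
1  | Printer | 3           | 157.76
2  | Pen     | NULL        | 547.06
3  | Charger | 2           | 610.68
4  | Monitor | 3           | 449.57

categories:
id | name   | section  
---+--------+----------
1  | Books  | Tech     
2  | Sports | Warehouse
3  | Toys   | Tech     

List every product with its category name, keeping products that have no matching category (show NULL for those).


LEFT JOIN keeps every row from products (the left table); where category_id has no match in categories, the category columns become NULL. Walk through each product:
  - product 1 (Printer): category_id=3 -> matches Toys
  - product 2 (Pen): category_id=NULL, no match -> kept with NULL
  - product 3 (Charger): category_id=2 -> matches Sports
  - product 4 (Monitor): category_id=3 -> matches Toys
All 4 rows appear; 1 has NULL category.

SQL:
SELECT a.name, b.name AS category
FROM products a
LEFT JOIN categories b ON a.category_id = b.id

Result:
name    | category
--------+---------
Printer | Toys    
Pen     | NULL    
Charger | Sports  
Monitor | Toys    


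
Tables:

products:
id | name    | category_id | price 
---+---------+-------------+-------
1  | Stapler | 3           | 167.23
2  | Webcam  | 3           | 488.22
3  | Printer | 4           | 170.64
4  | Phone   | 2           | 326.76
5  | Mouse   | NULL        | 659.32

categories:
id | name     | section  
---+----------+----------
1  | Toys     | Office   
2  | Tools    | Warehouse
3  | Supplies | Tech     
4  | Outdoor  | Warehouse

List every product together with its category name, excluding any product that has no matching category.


INNER JOIN keeps only products rows whose category_id matches an id in categories. Walk through each product:
  - product 1 (Stapler): category_id=3 -> matches Supplies
  - product 2 (Webcam): category_id=3 -> matches Supplies
  - product 3 (Printer): category_id=4 -> matches Outdoor
  - product 4 (Phone): category_id=2 -> matches Tools
  - product 5 (Mouse): category_id=NULL, no match -> dropped
So 1 of 5 rows is dropped.

SQL:
SELECT a.name, b.name AS category
FROM products a
INNER JOIN categories b ON a.category_id = b.id

Result:
name    | category
--------+---------
Stapler | Supplies
Webcam  | Supplies
Printer | Outdoor 
Phone   | Tools   


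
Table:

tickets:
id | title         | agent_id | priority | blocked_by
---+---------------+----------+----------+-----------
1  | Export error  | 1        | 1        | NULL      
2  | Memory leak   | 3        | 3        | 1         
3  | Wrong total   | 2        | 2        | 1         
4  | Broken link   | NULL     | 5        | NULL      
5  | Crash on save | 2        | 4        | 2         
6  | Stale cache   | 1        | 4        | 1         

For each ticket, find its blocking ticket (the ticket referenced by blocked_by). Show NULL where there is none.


This is a self-join: tickets is joined to a second copy of itself, matching each row's blocked_by to another row's id. Use LEFT JOIN so rows with blocked_by=NULL are kept.
  - ticket 1 (Export error): blocked_by=NULL -> NULL
  - ticket 2 (Memory leak): blocked_by=1 -> Export error
  - ticket 3 (Wrong total): blocked_by=1 -> Export error
  - ticket 4 (Broken link): blocked_by=NULL -> NULL
  - ticket 5 (Crash on save): blocked_by=2 -> Memory leak
  - ticket 6 (Stale cache): blocked_by=1 -> Export error

SQL:
SELECT a.title AS item, b.title AS blocked_by
FROM tickets a
LEFT JOIN tickets b ON a.blocked_by = b.id

Result:
item          | blocked_by  
--------------+-------------
Export error  | NULL        
Memory leak   | Export error
Wrong total   | Export error
Broken link   | NULL        
Crash on save | Memory leak 
Stale cache   | Export error


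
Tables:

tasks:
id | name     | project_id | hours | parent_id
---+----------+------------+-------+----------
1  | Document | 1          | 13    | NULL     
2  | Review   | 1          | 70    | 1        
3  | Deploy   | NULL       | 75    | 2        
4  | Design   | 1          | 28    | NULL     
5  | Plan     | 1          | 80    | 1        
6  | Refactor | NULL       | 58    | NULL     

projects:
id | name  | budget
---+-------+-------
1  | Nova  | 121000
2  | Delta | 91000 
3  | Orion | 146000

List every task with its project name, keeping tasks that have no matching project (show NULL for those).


LEFT JOIN keeps every row from tasks (the left table); where project_id has no match in projects, the project columns become NULL. Walk through each task:
  - task 1 (Document): project_id=1 -> matches Nova
  - task 2 (Review): project_id=1 -> matches Nova
  - task 3 (Deploy): project_id=NULL, no match -> kept with NULL
  - task 4 (Design): project_id=1 -> matches Nova
  - task 5 (Plan): project_id=1 -> matches Nova
  - task 6 (Refactor): project_id=NULL, no match -> kept with NULL
All 6 rows appear; 2 have NULL project.

SQL:
SELECT a.name, b.name AS project
FROM tasks a
LEFT JOIN projects b ON a.project_id = b.id

Result:
name     | project
---------+--------
Document | Nova   
Review   | Nova   
Deploy   | NULL   
Design   | Nova   
Plan     | Nova   
Refactor | NULL   


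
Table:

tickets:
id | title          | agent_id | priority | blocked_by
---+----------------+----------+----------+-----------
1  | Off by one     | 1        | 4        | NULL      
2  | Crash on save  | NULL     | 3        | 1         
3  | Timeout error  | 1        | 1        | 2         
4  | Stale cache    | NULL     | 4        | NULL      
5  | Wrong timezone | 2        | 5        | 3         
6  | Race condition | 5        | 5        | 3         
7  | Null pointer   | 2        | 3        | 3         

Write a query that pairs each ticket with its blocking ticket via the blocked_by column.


This is a self-join: tickets is joined to a second copy of itself, matching each row's blocked_by to another row's id. Use LEFT JOIN so rows with blocked_by=NULL are kept.
  - ticket 1 (Off by one): blocked_by=NULL -> NULL
  - ticket 2 (Crash on save): blocked_by=1 -> Off by one
  - ticket 3 (Timeout error): blocked_by=2 -> Crash on save
  - ticket 4 (Stale cache): blocked_by=NULL -> NULL
  - ticket 5 (Wrong timezone): blocked_by=3 -> Timeout error
  - ticket 6 (Race condition): blocked_by=3 -> Timeout error
  - ticket 7 (Null pointer): blocked_by=3 -> Timeout error

SQL:
SELECT a.title AS item, b.title AS blocked_by
FROM tickets a
LEFT JOIN tickets b ON a.blocked_by = b.id

Result:
item           | blocked_by   
---------------+--------------
Off by one     | NULL         
Crash on save  | Off by one   
Timeout error  | Crash on save
Stale cache    | NULL         
Wrong timezone | Timeout error
Race condition | Timeout error
Null pointer   | Timeout error
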